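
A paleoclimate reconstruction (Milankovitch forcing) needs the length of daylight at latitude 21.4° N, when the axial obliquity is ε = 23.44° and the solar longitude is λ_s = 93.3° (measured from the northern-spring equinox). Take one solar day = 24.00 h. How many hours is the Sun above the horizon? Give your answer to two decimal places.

Solar declination: sin δ = sin ε · sin λ_s = sin 23.44° × sin 93.3° = 0.39713, so δ = +23.399°.
cos H₀ = −tan φ · tan δ = −tan(+21.4°) × tan(+23.399°) = -0.1696, so H₀ = 1.7412 rad = 99.76°.
Daylight = 2H₀/(2π) × 24.00 h = (1.7412/π) × 24.00 = 13.30 h.

13.30 h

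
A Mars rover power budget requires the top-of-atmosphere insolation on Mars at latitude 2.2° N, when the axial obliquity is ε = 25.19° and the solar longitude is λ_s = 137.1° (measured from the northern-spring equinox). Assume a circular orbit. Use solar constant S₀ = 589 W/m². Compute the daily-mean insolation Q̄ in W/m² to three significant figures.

Solar declination: sin δ = sin ε · sin λ_s = sin 25.19° × sin 137.1° = 0.28973, so δ = +16.842°.
cos H₀ = −tan(+2.2°) tan(+16.842°) = -0.0116, H₀ = 1.5824 rad.
Bracket: H₀ sin φ sin δ + cos φ cos δ sin H₀ = 1.5824×0.03839×0.28973 + 0.99926×0.95711×0.99993 = 0.017601 + 0.956335 = 0.973936.
Q̄ = (S₀/π) × [bracket] = (589/π) × 0.973936 = 182.6 W/m².

Q̄ ≈ 183 W/m²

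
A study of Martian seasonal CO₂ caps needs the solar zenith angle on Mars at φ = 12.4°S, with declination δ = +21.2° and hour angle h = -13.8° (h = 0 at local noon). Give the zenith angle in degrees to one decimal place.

cos θ_z = sin φ sin δ + cos φ cos δ cos h = -0.077654 + 0.884290 = 0.806636.
θ_z = arccos(0.806636) = 36.2°.

θ_z = 36.2°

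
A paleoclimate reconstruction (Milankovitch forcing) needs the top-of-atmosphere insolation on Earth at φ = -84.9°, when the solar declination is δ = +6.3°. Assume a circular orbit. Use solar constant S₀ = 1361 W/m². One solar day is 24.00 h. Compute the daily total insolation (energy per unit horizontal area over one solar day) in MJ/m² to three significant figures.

0.00 MJ/m²

cos H₀ = −tan(-84.9°) tan(+6.300°) = 1.2370 ≥ 1 ⇒ polar night, H₀ = 0 and Q̄ = 0.
Daily total = Q̄ × 24.00 h × 3600 s/h = 0.00 MJ/m².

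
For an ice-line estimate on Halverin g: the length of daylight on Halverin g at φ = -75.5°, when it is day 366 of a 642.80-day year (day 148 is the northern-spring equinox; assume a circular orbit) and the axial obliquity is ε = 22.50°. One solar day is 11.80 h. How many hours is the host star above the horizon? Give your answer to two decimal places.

0.00 h

Solar longitude: λ_s = 360° × (366 − 148)/642.80 = 122.091°.
sin δ = sin 22.50° × sin 122.091° = 0.32421, so δ = +18.918°.
cos H₀ = −tan φ · tan δ = 1.3252 ≥ 1, so the host star never rises (polar night) and H₀ = 0.
Daylight = 2H₀/(2π) × 11.80 h = (0.0000/π) × 11.80 = 0.00 h.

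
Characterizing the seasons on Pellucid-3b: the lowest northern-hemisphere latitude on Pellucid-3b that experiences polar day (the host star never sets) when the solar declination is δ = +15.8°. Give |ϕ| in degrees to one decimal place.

Polar day requires cos h₀ = −tan ϕ tan δ ≤ −1, i.e. tan ϕ tan δ ≥ 1.
The boundary is |tan ϕ| · |tan δ| = 1, so |ϕ| = 90° − |δ| = 90° − 15.8° = 74.2° in the northern hemisphere.

|ϕ| = 74.2°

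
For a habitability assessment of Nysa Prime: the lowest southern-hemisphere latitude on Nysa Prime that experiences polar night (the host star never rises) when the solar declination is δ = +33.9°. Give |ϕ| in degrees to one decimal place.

Polar night requires cos h₀ = −tan ϕ tan δ ≥ 1, i.e. tan ϕ tan δ ≤ −1.
The boundary is |tan ϕ| · |tan δ| = 1, so |ϕ| = 90° − |δ| = 90° − 33.9° = 56.1° in the southern hemisphere.

|ϕ| = 56.1°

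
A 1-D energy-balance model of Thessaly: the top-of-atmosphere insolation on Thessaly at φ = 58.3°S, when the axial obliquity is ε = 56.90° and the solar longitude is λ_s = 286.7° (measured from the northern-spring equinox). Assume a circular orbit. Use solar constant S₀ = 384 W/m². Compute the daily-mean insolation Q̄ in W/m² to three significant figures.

Q̄ ≈ 262 W/m²

Solar declination: sin δ = sin ε · sin λ_s = sin 56.90° × sin 286.7° = -0.80239, so δ = -53.359°.
cos H₀ = −tan(-58.3°) tan(-53.359°) = -2.1769 ≤ −1 ⇒ polar day, H₀ = π.
Bracket: H₀ sin φ sin δ + cos φ cos δ sin H₀ = 3.1416×-0.85081×-0.80239 + 0.52547×0.59681×0.00000 = 2.144712 + 0.000000 = 2.144712.
Q̄ = (S₀/π) × [bracket] = (384/π) × 2.144712 = 262.2 W/m².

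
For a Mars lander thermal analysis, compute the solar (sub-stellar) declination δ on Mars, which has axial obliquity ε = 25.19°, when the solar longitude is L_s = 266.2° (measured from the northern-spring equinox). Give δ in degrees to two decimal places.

δ = -25.13°

sin δ = sin ε · sin L_s = sin 25.19° × sin 266.2° = -0.424686.
δ = arcsin(-0.424686) = -25.13°.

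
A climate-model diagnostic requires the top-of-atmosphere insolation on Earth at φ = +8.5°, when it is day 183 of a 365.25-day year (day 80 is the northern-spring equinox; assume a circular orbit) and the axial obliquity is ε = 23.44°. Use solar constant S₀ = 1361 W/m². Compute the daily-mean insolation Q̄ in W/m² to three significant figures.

Solar longitude: λ_s = 360° × (183 − 80)/365.25 = 101.520°.
sin δ = sin 23.44° × sin 101.520° = 0.38978, so δ = +22.941°.
cos H₀ = −tan(+8.5°) tan(+22.941°) = -0.0633, H₀ = 1.6341 rad.
Bracket: H₀ sin φ sin δ + cos φ cos δ sin H₀ = 1.6341×0.14781×0.38978 + 0.98902×0.92091×0.99800 = 0.094146 + 0.908977 = 1.003123.
Q̄ = (S₀/π) × [bracket] = (1361/π) × 1.003123 = 434.6 W/m².

Q̄ ≈ 435 W/m²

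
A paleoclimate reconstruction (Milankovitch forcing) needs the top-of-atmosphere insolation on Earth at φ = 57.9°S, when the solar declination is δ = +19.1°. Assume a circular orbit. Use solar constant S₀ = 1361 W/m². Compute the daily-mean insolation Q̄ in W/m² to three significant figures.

cos H₀ = −tan(-57.9°) tan(+19.100°) = 0.5520, H₀ = 0.9860 rad.
Bracket: H₀ sin φ sin δ + cos φ cos δ sin H₀ = 0.9860×-0.84712×0.32722 + 0.53140×0.94495×0.83383 = -0.273314 + 0.418705 = 0.145391.
Q̄ = (S₀/π) × [bracket] = (1361/π) × 0.145391 = 62.99 W/m².

Q̄ ≈ 63.0 W/m²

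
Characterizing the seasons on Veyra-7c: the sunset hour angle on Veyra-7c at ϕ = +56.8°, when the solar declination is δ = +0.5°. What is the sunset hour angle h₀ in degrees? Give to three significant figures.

cos h₀ = −tan ϕ · tan δ = −tan(+56.8°) × tan(+0.500°) = -0.0133, so h₀ = 1.5841 rad = 90.76°.

h₀ = 90.8°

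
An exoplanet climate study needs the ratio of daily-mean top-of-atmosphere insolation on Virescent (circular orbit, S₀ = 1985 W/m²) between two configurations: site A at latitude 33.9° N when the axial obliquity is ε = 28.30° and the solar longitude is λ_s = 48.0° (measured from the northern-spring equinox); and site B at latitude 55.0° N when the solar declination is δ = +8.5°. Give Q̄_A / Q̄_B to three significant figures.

Q̄_A / Q̄_B ≈ 1.44

— Configuration A (φ=+33.9°):
Solar declination: sin δ = sin ε · sin λ_s = sin 28.30° × sin 48.0° = 0.35232, so δ = +20.629°.
cos H₀ = −tan(+33.9°) tan(+20.629°) = -0.2530, H₀ = 1.8265 rad.
Bracket: H₀ sin φ sin δ + cos φ cos δ sin H₀ = 1.8265×0.55775×0.35232 + 0.83001×0.93588×0.96748 = 0.358919 + 0.751529 = 1.110448.
Q̄ = (S₀/π) × [bracket] = (1985/π) × 1.110448 = 701.63 W/m².
— Configuration B (φ=+55.0°):
cos H₀ = −tan(+55.0°) tan(+8.500°) = -0.2134, H₀ = 1.7859 rad.
Bracket: H₀ sin φ sin δ + cos φ cos δ sin H₀ = 1.7859×0.81915×0.14781 + 0.57358×0.98902×0.97696 = 0.216234 + 0.554212 = 0.770446.
Q̄ = (S₀/π) × [bracket] = (1985/π) × 0.770446 = 486.80 W/m².
Ratio Q̄_A / Q̄_B = 701.63 / 486.80 = 1.441.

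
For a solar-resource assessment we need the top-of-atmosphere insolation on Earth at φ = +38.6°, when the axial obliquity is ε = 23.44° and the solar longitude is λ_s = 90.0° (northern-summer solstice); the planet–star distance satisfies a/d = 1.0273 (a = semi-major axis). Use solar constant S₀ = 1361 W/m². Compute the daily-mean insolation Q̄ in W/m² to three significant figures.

Q̄ ≈ 526 W/m²

Solar declination: sin δ = sin ε · sin λ_s = sin 23.44° × sin 90.0° = 0.39779, so δ = +23.440°.
cos H₀ = −tan(+38.6°) tan(+23.440°) = -0.3461, H₀ = 1.9242 rad.
Bracket: H₀ sin φ sin δ + cos φ cos δ sin H₀ = 1.9242×0.62388×0.39779 + 0.78152×0.91748×0.93819 = 0.477535 + 0.672709 = 1.150244.
Inverse-square distance factor (a/d)² = 1.0273² = 1.055345.
Q̄ = (S₀/π) × 1.055345 × [bracket] = (1361/π) × 1.055345 × 1.150244 = 525.9 W/m².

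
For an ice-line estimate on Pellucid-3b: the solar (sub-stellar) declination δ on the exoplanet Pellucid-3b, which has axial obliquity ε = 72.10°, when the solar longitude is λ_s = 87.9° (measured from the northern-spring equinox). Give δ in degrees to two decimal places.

sin δ = sin ε · sin λ_s = sin 72.10° × sin 87.9° = 0.950955.
δ = arcsin(0.950955) = +71.98°.

δ = +71.98°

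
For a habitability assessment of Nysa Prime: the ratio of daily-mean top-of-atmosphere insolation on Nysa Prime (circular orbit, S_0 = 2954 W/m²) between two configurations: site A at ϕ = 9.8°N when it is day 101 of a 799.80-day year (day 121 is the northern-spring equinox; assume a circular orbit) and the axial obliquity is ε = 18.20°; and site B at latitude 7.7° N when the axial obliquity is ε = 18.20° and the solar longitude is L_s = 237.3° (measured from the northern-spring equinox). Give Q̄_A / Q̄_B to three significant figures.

— Configuration A (ϕ=+9.8°):
Solar longitude: L_s = 360° × (101 − 121)/799.80 = -9.002°, i.e. -9.002° + 360° = 350.998°.
sin δ = sin 18.20° × sin 350.998° = -0.04887, so δ = -2.801°.
cos h₀ = −tan(+9.8°) tan(-2.801°) = 0.0085, h₀ = 1.5623 rad.
Bracket: h₀ sin ϕ sin δ + cos ϕ cos δ sin h₀ = 1.5623×0.17021×-0.04887 + 0.98541×0.99881×0.99996 = -0.012995 + 0.984198 = 0.971203.
Q̄ = (S_0/π) × [bracket] = (2954/π) × 0.971203 = 913.21 W/m².
— Configuration B (ϕ=+7.7°):
Solar declination: sin δ = sin ε · sin L_s = sin 18.20° × sin 237.3° = -0.26283, so δ = -15.238°.
cos h₀ = −tan(+7.7°) tan(-15.238°) = 0.0368, h₀ = 1.5340 rad.
Bracket: h₀ sin ϕ sin δ + cos ϕ cos δ sin h₀ = 1.5340×0.13399×-0.26283 + 0.99098×0.96484×0.99932 = -0.054022 + 0.955487 = 0.901465.
Q̄ = (S_0/π) × [bracket] = (2954/π) × 0.901465 = 847.64 W/m².
Ratio Q̄_A / Q̄_B = 913.21 / 847.64 = 1.077.

Q̄_A / Q̄_B ≈ 1.08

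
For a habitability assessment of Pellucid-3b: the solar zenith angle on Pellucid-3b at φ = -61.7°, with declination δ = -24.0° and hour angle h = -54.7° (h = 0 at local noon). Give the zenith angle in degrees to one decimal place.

θ_z = 52.5°

cos θ_z = sin φ sin δ + cos φ cos δ cos h = 0.358122 + 0.250271 = 0.608393.
θ_z = arccos(0.608393) = 52.5°.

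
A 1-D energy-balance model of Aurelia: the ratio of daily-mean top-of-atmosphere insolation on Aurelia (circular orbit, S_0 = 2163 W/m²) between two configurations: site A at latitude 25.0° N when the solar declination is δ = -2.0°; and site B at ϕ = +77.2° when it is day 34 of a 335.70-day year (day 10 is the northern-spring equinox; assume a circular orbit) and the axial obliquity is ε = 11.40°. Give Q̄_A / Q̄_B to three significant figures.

— Configuration A (ϕ=+25.0°):
cos h₀ = −tan(+25.0°) tan(-2.000°) = 0.0163, h₀ = 1.5545 rad.
Bracket: h₀ sin ϕ sin δ + cos ϕ cos δ sin h₀ = 1.5545×0.42262×-0.03490 + 0.90631×0.99939×0.99987 = -0.022928 + 0.905639 = 0.882711.
Q̄ = (S_0/π) × [bracket] = (2163/π) × 0.882711 = 607.75 W/m².
— Configuration B (ϕ=+77.2°):
Solar longitude: L_s = 360° × (34 − 10)/335.70 = 25.737°.
sin δ = sin 11.40° × sin 25.737° = 0.08583, so δ = +4.924°.
cos h₀ = −tan(+77.2°) tan(+4.924°) = -0.3792, h₀ = 1.9597 rad.
Bracket: h₀ sin ϕ sin δ + cos ϕ cos δ sin h₀ = 1.9597×0.97515×0.08583 + 0.22155×0.99631×0.92532 = 0.164021 + 0.204248 = 0.368269.
Q̄ = (S_0/π) × [bracket] = (2163/π) × 0.368269 = 253.55 W/m².
Ratio Q̄_A / Q̄_B = 607.75 / 253.55 = 2.397.

Q̄_A / Q̄_B ≈ 2.40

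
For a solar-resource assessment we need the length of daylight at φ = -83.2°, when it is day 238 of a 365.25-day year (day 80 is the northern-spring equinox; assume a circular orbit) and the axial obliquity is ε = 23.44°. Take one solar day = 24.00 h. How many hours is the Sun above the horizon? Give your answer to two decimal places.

0.00 h

Solar longitude: λ_s = 360° × (238 − 80)/365.25 = 155.729°.
sin δ = sin 23.44° × sin 155.729° = 0.16351, so δ = +9.411°.
cos H₀ = −tan φ · tan δ = 1.3900 ≥ 1, so the Sun never rises (polar night) and H₀ = 0.
Daylight = 2H₀/(2π) × 24.00 h = (0.0000/π) × 24.00 = 0.00 h.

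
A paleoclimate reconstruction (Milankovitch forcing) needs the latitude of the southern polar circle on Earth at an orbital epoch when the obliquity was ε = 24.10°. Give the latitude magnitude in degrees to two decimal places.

The polar circle is the lowest latitude that experiences at least one full rotation of continuous darkness at the northern-summer solstice; it lies at |φ| = 90° − ε = 90° − 24.10° = 65.90°.

65.90°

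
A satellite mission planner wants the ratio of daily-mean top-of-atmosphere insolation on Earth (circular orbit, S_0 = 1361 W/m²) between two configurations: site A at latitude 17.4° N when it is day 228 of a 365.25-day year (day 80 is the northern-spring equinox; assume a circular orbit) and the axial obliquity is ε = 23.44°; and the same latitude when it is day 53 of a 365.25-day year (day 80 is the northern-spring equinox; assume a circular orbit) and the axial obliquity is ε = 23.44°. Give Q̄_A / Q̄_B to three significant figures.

— Configuration A (ϕ=+17.4°):
Solar longitude: L_s = 360° × (228 − 80)/365.25 = 145.873°.
sin δ = sin 23.44° × sin 145.873° = 0.22317, so δ = +12.895°.
cos h₀ = −tan(+17.4°) tan(+12.895°) = -0.0717, h₀ = 1.6426 rad.
Bracket: h₀ sin ϕ sin δ + cos ϕ cos δ sin h₀ = 1.6426×0.29904×0.22317 + 0.95424×0.97478×0.99742 = 0.109622 + 0.927774 = 1.037396.
Q̄ = (S_0/π) × [bracket] = (1361/π) × 1.037396 = 449.42 W/m².
— Configuration B (ϕ=+17.4°):
Solar longitude: L_s = 360° × (53 − 80)/365.25 = -26.612°, i.e. -26.612° + 360° = 333.388°.
sin δ = sin 23.44° × sin 333.388° = -0.17819, so δ = -10.264°.
cos h₀ = −tan(+17.4°) tan(-10.264°) = 0.0567, h₀ = 1.5140 rad.
Bracket: h₀ sin ϕ sin δ + cos ϕ cos δ sin h₀ = 1.5140×0.29904×-0.17819 + 0.95424×0.98400×0.99839 = -0.080675 + 0.937460 = 0.856785.
Q̄ = (S_0/π) × [bracket] = (1361/π) × 0.856785 = 371.18 W/m².
Ratio Q̄_A / Q̄_B = 449.42 / 371.18 = 1.211.

Q̄_A / Q̄_B ≈ 1.21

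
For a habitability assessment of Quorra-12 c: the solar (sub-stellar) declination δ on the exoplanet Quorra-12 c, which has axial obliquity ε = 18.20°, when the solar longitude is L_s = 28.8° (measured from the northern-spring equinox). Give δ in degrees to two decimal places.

sin δ = sin ε · sin L_s = sin 18.20° × sin 28.8° = 0.150468.
δ = arcsin(0.150468) = +8.65°.

δ = +8.65°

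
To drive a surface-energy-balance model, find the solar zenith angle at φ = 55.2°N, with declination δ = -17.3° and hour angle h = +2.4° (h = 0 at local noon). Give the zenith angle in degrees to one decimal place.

θ_z = 72.5°

cos θ_z = sin φ sin δ + cos φ cos δ cos h = -0.244189 + 0.544417 = 0.300228.
θ_z = arccos(0.300228) = 72.5°.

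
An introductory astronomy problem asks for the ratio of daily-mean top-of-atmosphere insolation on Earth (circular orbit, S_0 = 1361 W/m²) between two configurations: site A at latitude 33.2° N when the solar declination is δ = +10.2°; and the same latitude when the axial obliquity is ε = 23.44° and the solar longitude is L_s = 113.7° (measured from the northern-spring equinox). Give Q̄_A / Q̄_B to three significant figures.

— Configuration A (ϕ=+33.2°):
cos h₀ = −tan(+33.2°) tan(+10.200°) = -0.1177, h₀ = 1.6888 rad.
Bracket: h₀ sin ϕ sin δ + cos ϕ cos δ sin h₀ = 1.6888×0.54756×0.17708 + 0.83676×0.98420×0.99304 = 0.163749 + 0.817807 = 0.981556.
Q̄ = (S_0/π) × [bracket] = (1361/π) × 0.981556 = 425.23 W/m².
— Configuration B (ϕ=+33.2°):
Solar declination: sin δ = sin ε · sin L_s = sin 23.44° × sin 113.7° = 0.36424, so δ = +21.361°.
cos h₀ = −tan(+33.2°) tan(+21.361°) = -0.2559, h₀ = 1.8296 rad.
Bracket: h₀ sin ϕ sin δ + cos ϕ cos δ sin h₀ = 1.8296×0.54756×0.36424 + 0.83676×0.93131×0.96669 = 0.364901 + 0.753325 = 1.118226.
Q̄ = (S_0/π) × [bracket] = (1361/π) × 1.118226 = 484.44 W/m².
Ratio Q̄_A / Q̄_B = 425.23 / 484.44 = 0.8778.

Q̄_A / Q̄_B ≈ 0.878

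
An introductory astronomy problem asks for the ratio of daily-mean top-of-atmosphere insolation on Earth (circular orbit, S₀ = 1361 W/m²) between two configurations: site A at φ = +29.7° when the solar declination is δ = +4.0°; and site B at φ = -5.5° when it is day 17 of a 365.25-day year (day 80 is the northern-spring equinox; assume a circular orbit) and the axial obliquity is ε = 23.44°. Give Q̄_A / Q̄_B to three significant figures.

Q̄_A / Q̄_B ≈ 0.935

— Configuration A (φ=+29.7°):
cos H₀ = −tan(+29.7°) tan(+4.000°) = -0.0399, H₀ = 1.6107 rad.
Bracket: H₀ sin φ sin δ + cos φ cos δ sin H₀ = 1.6107×0.49546×0.06976 + 0.86863×0.99756×0.99920 = 0.055671 + 0.865817 = 0.921488.
Q̄ = (S₀/π) × [bracket] = (1361/π) × 0.921488 = 399.21 W/m².
— Configuration B (φ=-5.5°):
Solar longitude: λ_s = 360° × (17 − 80)/365.25 = -62.094°, i.e. -62.094° + 360° = 297.906°.
sin δ = sin 23.44° × sin 297.906° = -0.35153, so δ = -20.581°.
cos H₀ = −tan(-5.5°) tan(-20.581°) = -0.0362, H₀ = 1.6070 rad.
Bracket: H₀ sin φ sin δ + cos φ cos δ sin H₀ = 1.6070×-0.09585×-0.35153 + 0.99540×0.93618×0.99935 = 0.054146 + 0.931268 = 0.985414.
Q̄ = (S₀/π) × [bracket] = (1361/π) × 0.985414 = 426.90 W/m².
Ratio Q̄_A / Q̄_B = 399.21 / 426.90 = 0.9351.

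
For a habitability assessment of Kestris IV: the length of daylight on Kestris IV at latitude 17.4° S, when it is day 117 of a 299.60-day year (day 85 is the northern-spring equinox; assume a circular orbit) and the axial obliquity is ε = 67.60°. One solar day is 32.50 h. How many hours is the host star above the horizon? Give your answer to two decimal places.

Solar longitude: λ_s = 360° × (117 − 85)/299.60 = 38.451°.
sin δ = sin 67.60° × sin 38.451° = 0.57493, so δ = +35.095°.
cos H₀ = −tan φ · tan δ = −tan(-17.4°) × tan(+35.095°) = 0.2202, so H₀ = 1.3488 rad = 77.28°.
Daylight = 2H₀/(2π) × 32.50 h = (1.3488/π) × 32.50 = 13.95 h.

13.95 h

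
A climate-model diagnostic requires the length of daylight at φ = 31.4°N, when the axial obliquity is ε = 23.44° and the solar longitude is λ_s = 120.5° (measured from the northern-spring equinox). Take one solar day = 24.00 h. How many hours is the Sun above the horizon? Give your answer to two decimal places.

13.72 h

Solar declination: sin δ = sin ε · sin λ_s = sin 23.44° × sin 120.5° = 0.34275, so δ = +20.044°.
cos H₀ = −tan φ · tan δ = −tan(+31.4°) × tan(+20.044°) = -0.2227, so H₀ = 1.7954 rad = 102.87°.
Daylight = 2H₀/(2π) × 24.00 h = (1.7954/π) × 24.00 = 13.72 h.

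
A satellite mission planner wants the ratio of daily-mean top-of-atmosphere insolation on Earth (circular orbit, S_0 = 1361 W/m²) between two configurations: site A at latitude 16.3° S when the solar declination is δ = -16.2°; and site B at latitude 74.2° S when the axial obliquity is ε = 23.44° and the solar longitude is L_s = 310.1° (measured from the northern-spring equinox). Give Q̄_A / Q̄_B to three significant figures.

— Configuration A (ϕ=-16.3°):
cos h₀ = −tan(-16.3°) tan(-16.200°) = -0.0850, h₀ = 1.6559 rad.
Bracket: h₀ sin ϕ sin δ + cos ϕ cos δ sin h₀ = 1.6559×-0.28067×-0.27899 + 0.95981×0.96029×0.99638 = 0.129664 + 0.918359 = 1.048023.
Q̄ = (S_0/π) × [bracket] = (1361/π) × 1.048023 = 454.02 W/m².
— Configuration B (ϕ=-74.2°):
Solar declination: sin δ = sin ε · sin L_s = sin 23.44° × sin 310.1° = -0.30428, so δ = -17.715°.
cos h₀ = −tan(-74.2°) tan(-17.715°) = -1.1288 ≤ −1 ⇒ polar day, h₀ = π.
Bracket: h₀ sin ϕ sin δ + cos ϕ cos δ sin h₀ = 3.1416×-0.96222×-0.30428 + 0.27228×0.95258×0.00000 = 0.919811 + 0.000000 = 0.919811.
Q̄ = (S_0/π) × [bracket] = (1361/π) × 0.919811 = 398.48 W/m².
Ratio Q̄_A / Q̄_B = 454.02 / 398.48 = 1.139.

Q̄_A / Q̄_B ≈ 1.14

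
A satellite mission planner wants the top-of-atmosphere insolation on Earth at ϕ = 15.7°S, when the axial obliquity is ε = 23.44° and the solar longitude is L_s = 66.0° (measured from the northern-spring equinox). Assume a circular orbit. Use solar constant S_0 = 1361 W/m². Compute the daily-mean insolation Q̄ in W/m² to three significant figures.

Q̄ ≈ 324 W/m²

Solar declination: sin δ = sin ε · sin L_s = sin 23.44° × sin 66.0° = 0.36340, so δ = +21.309°.
cos h₀ = −tan(-15.7°) tan(+21.309°) = 0.1096, h₀ = 1.4609 rad.
Bracket: h₀ sin ϕ sin δ + cos ϕ cos δ sin h₀ = 1.4609×-0.27060×0.36340 + 0.96269×0.93163×0.99397 = -0.143659 + 0.891463 = 0.747804.
Q̄ = (S_0/π) × [bracket] = (1361/π) × 0.747804 = 324.0 W/m².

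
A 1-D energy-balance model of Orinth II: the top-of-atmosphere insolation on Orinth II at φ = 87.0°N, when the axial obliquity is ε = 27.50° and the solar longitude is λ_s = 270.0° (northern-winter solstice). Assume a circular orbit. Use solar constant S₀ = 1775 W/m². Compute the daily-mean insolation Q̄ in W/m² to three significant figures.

Solar declination: sin δ = sin ε · sin λ_s = sin 27.50° × sin 270.0° = -0.46175, so δ = -27.500°.
cos H₀ = −tan(+87.0°) tan(-27.500°) = 9.9330 ≥ 1 ⇒ polar night, H₀ = 0 and Q̄ = 0.

Q̄ ≈ 0.00 W/m²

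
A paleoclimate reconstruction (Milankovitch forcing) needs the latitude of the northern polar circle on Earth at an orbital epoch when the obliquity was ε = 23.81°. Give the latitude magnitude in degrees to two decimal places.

66.19°

The polar circle is the lowest latitude that experiences at least one full rotation of continuous daylight at the northern-summer solstice; it lies at |ϕ| = 90° − ε = 90° − 23.81° = 66.19°.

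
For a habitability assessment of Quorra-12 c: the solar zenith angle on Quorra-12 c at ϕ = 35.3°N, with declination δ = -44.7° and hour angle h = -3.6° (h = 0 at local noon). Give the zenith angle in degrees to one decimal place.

θ_z = 80.1°

cos θ_z = sin ϕ sin δ + cos ϕ cos δ cos h = -0.406462 + 0.578965 = 0.172503.
θ_z = arccos(0.172503) = 80.1°.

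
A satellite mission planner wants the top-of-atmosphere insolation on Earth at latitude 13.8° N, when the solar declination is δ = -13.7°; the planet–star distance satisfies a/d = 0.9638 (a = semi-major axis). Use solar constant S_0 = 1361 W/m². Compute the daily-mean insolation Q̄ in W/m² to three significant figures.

Q̄ ≈ 345 W/m²

cos h₀ = −tan(+13.8°) tan(-13.700°) = 0.0599, h₀ = 1.5109 rad.
Bracket: h₀ sin ϕ sin δ + cos ϕ cos δ sin h₀ = 1.5109×0.23853×-0.23684 + 0.97113×0.97155×0.99821 = -0.085356 + 0.941812 = 0.856456.
Inverse-square distance factor (a/d)² = 0.9638² = 0.928910.
Q̄ = (S_0/π) × 0.928910 × [bracket] = (1361/π) × 0.928910 × 0.856456 = 344.7 W/m².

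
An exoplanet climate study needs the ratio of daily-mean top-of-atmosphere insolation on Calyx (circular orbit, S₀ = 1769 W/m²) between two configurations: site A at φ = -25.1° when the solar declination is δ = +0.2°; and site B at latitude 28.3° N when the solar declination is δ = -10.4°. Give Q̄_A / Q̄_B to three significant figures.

— Configuration A (φ=-25.1°):
cos H₀ = −tan(-25.1°) tan(+0.200°) = 0.0016, H₀ = 1.5692 rad.
Bracket: H₀ sin φ sin δ + cos φ cos δ sin H₀ = 1.5692×-0.42420×0.00349 + 0.90557×0.99999×1.00000 = -0.002323 + 0.905561 = 0.903238.
Q̄ = (S₀/π) × [bracket] = (1769/π) × 0.903238 = 508.60 W/m².
— Configuration B (φ=+28.3°):
cos H₀ = −tan(+28.3°) tan(-10.400°) = 0.0988, H₀ = 1.4718 rad.
Bracket: H₀ sin φ sin δ + cos φ cos δ sin H₀ = 1.4718×0.47409×-0.18052 + 0.88048×0.98357×0.99511 = -0.125961 + 0.861779 = 0.735818.
Q̄ = (S₀/π) × [bracket] = (1769/π) × 0.735818 = 414.33 W/m².
Ratio Q̄_A / Q̄_B = 508.60 / 414.33 = 1.228.

Q̄_A / Q̄_B ≈ 1.23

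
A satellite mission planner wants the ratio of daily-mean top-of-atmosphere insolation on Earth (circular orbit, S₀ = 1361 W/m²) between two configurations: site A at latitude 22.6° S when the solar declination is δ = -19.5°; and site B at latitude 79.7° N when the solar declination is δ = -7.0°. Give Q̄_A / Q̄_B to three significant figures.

Q̄_A / Q̄_B ≈ 34.4

— Configuration A (φ=-22.6°):
cos H₀ = −tan(-22.6°) tan(-19.500°) = -0.1474, H₀ = 1.7187 rad.
Bracket: H₀ sin φ sin δ + cos φ cos δ sin H₀ = 1.7187×-0.38430×-0.33381 + 0.92321×0.94264×0.98908 = 0.220480 + 0.860751 = 1.081231.
Q̄ = (S₀/π) × [bracket] = (1361/π) × 1.081231 = 468.41 W/m².
— Configuration B (φ=+79.7°):
cos H₀ = −tan(+79.7°) tan(-7.000°) = 0.6756, H₀ = 0.8290 rad.
Bracket: H₀ sin φ sin δ + cos φ cos δ sin H₀ = 0.8290×0.98389×-0.12187 + 0.17880×0.99255×0.73723 = -0.099403 + 0.130835 = 0.031432.
Q̄ = (S₀/π) × [bracket] = (1361/π) × 0.031432 = 13.617 W/m².
Ratio Q̄_A / Q̄_B = 468.41 / 13.617 = 34.40.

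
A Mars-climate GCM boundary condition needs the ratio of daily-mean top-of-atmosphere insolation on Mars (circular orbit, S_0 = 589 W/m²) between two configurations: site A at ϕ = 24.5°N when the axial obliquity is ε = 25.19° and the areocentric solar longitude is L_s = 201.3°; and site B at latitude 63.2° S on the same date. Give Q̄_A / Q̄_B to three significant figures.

Q̄_A / Q̄_B ≈ 1.17

— Configuration A (ϕ=+24.5°):
sin δ = sin 25.19° × sin 201.3° = -0.15461, so δ = -8.894°.
cos h₀ = −tan(+24.5°) tan(-8.894°) = 0.0713, h₀ = 1.4994 rad.
Bracket: h₀ sin ϕ sin δ + cos ϕ cos δ sin h₀ = 1.4994×0.41469×-0.15461 + 0.90996×0.98798×0.99745 = -0.096134 + 0.896730 = 0.800596.
Q̄ = (S_0/π) × [bracket] = (589/π) × 0.800596 = 150.10 W/m².
— Configuration B (ϕ=-63.2°):
cos h₀ = −tan(-63.2°) tan(-8.894°) = -0.3098, h₀ = 1.8858 rad.
Bracket: h₀ sin ϕ sin δ + cos ϕ cos δ sin h₀ = 1.8858×-0.89259×-0.15461 + 0.45088×0.98798×0.95080 = 0.260247 + 0.423544 = 0.683791.
Q̄ = (S_0/π) × [bracket] = (589/π) × 0.683791 = 128.20 W/m².
Ratio Q̄_A / Q̄_B = 150.10 / 128.20 = 1.171.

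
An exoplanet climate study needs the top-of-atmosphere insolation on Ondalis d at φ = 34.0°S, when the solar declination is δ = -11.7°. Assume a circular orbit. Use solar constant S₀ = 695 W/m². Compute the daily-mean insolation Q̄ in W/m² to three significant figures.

cos H₀ = −tan(-34.0°) tan(-11.700°) = -0.1397, H₀ = 1.7109 rad.
Bracket: H₀ sin φ sin δ + cos φ cos δ sin H₀ = 1.7109×-0.55919×-0.20279 + 0.82904×0.97922×0.99020 = 0.194013 + 0.803857 = 0.997870.
Q̄ = (S₀/π) × [bracket] = (695/π) × 0.997870 = 220.8 W/m².

Q̄ ≈ 221 W/m²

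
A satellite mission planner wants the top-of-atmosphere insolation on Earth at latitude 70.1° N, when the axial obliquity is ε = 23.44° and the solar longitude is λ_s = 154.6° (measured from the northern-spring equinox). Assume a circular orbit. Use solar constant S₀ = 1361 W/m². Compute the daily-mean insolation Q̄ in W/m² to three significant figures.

Q̄ ≈ 271 W/m²

Solar declination: sin δ = sin ε · sin λ_s = sin 23.44° × sin 154.6° = 0.17063, so δ = +9.824°.
cos H₀ = −tan(+70.1°) tan(+9.824°) = -0.4784, H₀ = 2.0696 rad.
Bracket: H₀ sin φ sin δ + cos φ cos δ sin H₀ = 2.0696×0.94029×0.17063 + 0.34038×0.98534×0.87816 = 0.332050 + 0.294526 = 0.626576.
Q̄ = (S₀/π) × [bracket] = (1361/π) × 0.626576 = 271.4 W/m².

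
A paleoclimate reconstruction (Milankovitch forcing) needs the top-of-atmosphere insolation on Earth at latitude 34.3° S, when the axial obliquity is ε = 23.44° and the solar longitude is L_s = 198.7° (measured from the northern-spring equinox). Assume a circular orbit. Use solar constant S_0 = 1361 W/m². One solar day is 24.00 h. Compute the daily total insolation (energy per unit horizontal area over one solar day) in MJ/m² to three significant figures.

Solar declination: sin δ = sin ε · sin L_s = sin 23.44° × sin 198.7° = -0.12754, so δ = -7.327°.
cos h₀ = −tan(-34.3°) tan(-7.327°) = -0.0877, h₀ = 1.6586 rad.
Bracket: h₀ sin ϕ sin δ + cos ϕ cos δ sin h₀ = 1.6586×-0.56353×-0.12754 + 0.82610×0.99183×0.99615 = 0.119208 + 0.816196 = 0.935404.
Q̄ = (S_0/π) × [bracket] = (1361/π) × 0.935404 = 405.24 W/m².
Daily total = Q̄ × 24.00 h × 3600 s/h = 405.24 × 24.00 × 3600 / 10⁶ = 35.01 MJ/m².

35.0 MJ/m²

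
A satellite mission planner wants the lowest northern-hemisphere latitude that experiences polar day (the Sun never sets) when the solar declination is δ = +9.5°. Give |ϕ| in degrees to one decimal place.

|ϕ| = 80.5°

Polar day requires cos h₀ = −tan ϕ tan δ ≤ −1, i.e. tan ϕ tan δ ≥ 1.
The boundary is |tan ϕ| · |tan δ| = 1, so |ϕ| = 90° − |δ| = 90° − 9.5° = 80.5° in the northern hemisphere.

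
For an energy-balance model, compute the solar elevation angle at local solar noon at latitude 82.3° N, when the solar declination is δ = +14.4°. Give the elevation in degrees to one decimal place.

22.1°

At local noon the hour angle is zero, so the zenith angle equals |ϕ − δ| = |+82.3° − (+14.400°)| = 67.900°.
Elevation = 90° − 67.900° = 22.1°.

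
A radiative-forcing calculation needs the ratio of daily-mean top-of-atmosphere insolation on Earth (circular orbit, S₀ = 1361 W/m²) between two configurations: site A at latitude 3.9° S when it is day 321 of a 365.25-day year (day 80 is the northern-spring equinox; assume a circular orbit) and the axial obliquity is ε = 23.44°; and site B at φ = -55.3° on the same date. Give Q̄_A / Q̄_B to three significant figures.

Q̄_A / Q̄_B ≈ 0.936

— Configuration A (φ=-3.9°):
Solar longitude: λ_s = 360° × (321 − 80)/365.25 = 237.536°.
sin δ = sin 23.44° × sin 237.536° = -0.33563, so δ = -19.611°.
cos H₀ = −tan(-3.9°) tan(-19.611°) = -0.0243, H₀ = 1.5951 rad.
Bracket: H₀ sin φ sin δ + cos φ cos δ sin H₀ = 1.5951×-0.06802×-0.33563 + 0.99768×0.94200×0.99970 = 0.036415 + 0.939533 = 0.975948.
Q̄ = (S₀/π) × [bracket] = (1361/π) × 0.975948 = 422.80 W/m².
— Configuration B (φ=-55.3°):
cos H₀ = −tan(-55.3°) tan(-19.611°) = -0.5146, H₀ = 2.1113 rad.
Bracket: H₀ sin φ sin δ + cos φ cos δ sin H₀ = 2.1113×-0.82214×-0.33563 + 0.56928×0.94200×0.85746 = 0.582581 + 0.459823 = 1.042404.
Q̄ = (S₀/π) × [bracket] = (1361/π) × 1.042404 = 451.59 W/m².
Ratio Q̄_A / Q̄_B = 422.80 / 451.59 = 0.9362.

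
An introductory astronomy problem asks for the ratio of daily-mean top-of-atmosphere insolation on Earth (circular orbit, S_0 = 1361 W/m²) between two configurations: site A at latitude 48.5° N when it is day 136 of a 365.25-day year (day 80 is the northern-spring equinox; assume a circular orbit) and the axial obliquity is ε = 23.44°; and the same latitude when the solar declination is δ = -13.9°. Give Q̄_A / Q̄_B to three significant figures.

— Configuration A (ϕ=+48.5°):
Solar longitude: L_s = 360° × (136 − 80)/365.25 = 55.195°.
sin δ = sin 23.44° × sin 55.195° = 0.32662, so δ = +19.064°.
cos h₀ = −tan(+48.5°) tan(+19.064°) = -0.3906, h₀ = 1.9721 rad.
Bracket: h₀ sin ϕ sin δ + cos ϕ cos δ sin h₀ = 1.9721×0.74896×0.32662 + 0.66262×0.94515×0.92056 = 0.482426 + 0.576524 = 1.058950.
Q̄ = (S_0/π) × [bracket] = (1361/π) × 1.058950 = 458.76 W/m².
— Configuration B (ϕ=+48.5°):
cos h₀ = −tan(+48.5°) tan(-13.900°) = 0.2797, h₀ = 1.2873 rad.
Bracket: h₀ sin ϕ sin δ + cos ϕ cos δ sin h₀ = 1.2873×0.74896×-0.24023 + 0.66262×0.97072×0.96008 = -0.231614 + 0.617541 = 0.385927.
Q̄ = (S_0/π) × [bracket] = (1361/π) × 0.385927 = 167.19 W/m².
Ratio Q̄_A / Q̄_B = 458.76 / 167.19 = 2.744.

Q̄_A / Q̄_B ≈ 2.74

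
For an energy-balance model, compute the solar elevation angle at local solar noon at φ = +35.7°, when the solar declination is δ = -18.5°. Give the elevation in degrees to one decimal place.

35.8°

At local noon the hour angle is zero, so the zenith angle equals |φ − δ| = |+35.7° − (-18.500°)| = 54.200°.
Elevation = 90° − 54.200° = 35.8°.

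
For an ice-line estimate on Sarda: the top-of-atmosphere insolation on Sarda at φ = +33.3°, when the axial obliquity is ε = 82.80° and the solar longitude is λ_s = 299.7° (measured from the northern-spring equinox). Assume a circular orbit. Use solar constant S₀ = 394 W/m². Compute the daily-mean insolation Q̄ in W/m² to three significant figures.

Q̄ ≈ 0.00 W/m²

Solar declination: sin δ = sin ε · sin λ_s = sin 82.80° × sin 299.7° = -0.86178, so δ = -59.517°.
cos H₀ = −tan(+33.3°) tan(-59.517°) = 1.1159 ≥ 1 ⇒ polar night, H₀ = 0 and Q̄ = 0.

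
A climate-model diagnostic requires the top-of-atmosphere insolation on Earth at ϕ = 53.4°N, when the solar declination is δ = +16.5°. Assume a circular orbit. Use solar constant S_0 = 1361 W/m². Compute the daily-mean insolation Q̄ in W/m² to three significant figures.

Q̄ ≈ 423 W/m²

cos h₀ = −tan(+53.4°) tan(+16.500°) = -0.3989, h₀ = 1.9811 rad.
Bracket: h₀ sin ϕ sin δ + cos ϕ cos δ sin h₀ = 1.9811×0.80282×0.28402 + 0.59622×0.95882×0.91702 = 0.451724 + 0.524231 = 0.975955.
Q̄ = (S_0/π) × [bracket] = (1361/π) × 0.975955 = 422.8 W/m².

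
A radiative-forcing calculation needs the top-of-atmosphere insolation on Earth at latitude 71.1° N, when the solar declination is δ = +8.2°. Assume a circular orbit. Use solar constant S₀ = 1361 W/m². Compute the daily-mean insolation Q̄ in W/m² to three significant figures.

Q̄ ≈ 243 W/m²

cos H₀ = −tan(+71.1°) tan(+8.200°) = -0.4209, H₀ = 2.0052 rad.
Bracket: H₀ sin φ sin δ + cos φ cos δ sin H₀ = 2.0052×0.94609×0.14263 + 0.32392×0.98978×0.90711 = 0.270583 + 0.290828 = 0.561411.
Q̄ = (S₀/π) × [bracket] = (1361/π) × 0.561411 = 243.2 W/m².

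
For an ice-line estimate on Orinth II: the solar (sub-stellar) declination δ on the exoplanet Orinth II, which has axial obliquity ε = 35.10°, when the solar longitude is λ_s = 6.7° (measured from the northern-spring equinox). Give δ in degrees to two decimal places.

δ = +3.85°

sin δ = sin ε · sin λ_s = sin 35.10° × sin 6.7° = 0.067086.
δ = arcsin(0.067086) = +3.85°.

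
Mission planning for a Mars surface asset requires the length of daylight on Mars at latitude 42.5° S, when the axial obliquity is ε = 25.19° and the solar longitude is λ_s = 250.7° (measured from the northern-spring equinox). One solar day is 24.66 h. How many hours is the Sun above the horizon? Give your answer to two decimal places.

15.58 h

Solar declination: sin δ = sin ε · sin λ_s = sin 25.19° × sin 250.7° = -0.40170, so δ = -23.685°.
cos H₀ = −tan φ · tan δ = −tan(-42.5°) × tan(-23.685°) = -0.4019, so H₀ = 1.9844 rad = 113.70°.
Daylight = 2H₀/(2π) × 24.66 h = (1.9844/π) × 24.66 = 15.58 h.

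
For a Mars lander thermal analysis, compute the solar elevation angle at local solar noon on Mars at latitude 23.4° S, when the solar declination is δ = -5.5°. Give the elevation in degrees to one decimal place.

At local noon the hour angle is zero, so the zenith angle equals |ϕ − δ| = |-23.4° − (-5.500°)| = 17.900°.
Elevation = 90° − 17.900° = 72.1°.

72.1°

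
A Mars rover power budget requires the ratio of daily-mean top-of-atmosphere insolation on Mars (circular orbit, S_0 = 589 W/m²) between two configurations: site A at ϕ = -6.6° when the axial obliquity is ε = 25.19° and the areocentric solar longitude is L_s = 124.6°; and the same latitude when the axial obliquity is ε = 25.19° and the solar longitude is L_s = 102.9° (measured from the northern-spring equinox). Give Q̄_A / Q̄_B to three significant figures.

Q̄_A / Q̄_B ≈ 1.05

— Configuration A (ϕ=-6.6°):
sin δ = sin 25.19° × sin 124.6° = 0.35034, so δ = +20.508°.
cos h₀ = −tan(-6.6°) tan(+20.508°) = 0.0433, h₀ = 1.5275 rad.
Bracket: h₀ sin ϕ sin δ + cos ϕ cos δ sin h₀ = 1.5275×-0.11494×0.35034 + 0.99337×0.93662×0.99906 = -0.061509 + 0.929536 = 0.868027.
Q̄ = (S_0/π) × [bracket] = (589/π) × 0.868027 = 162.74 W/m².
— Configuration B (ϕ=-6.6°):
Solar declination: sin δ = sin ε · sin L_s = sin 25.19° × sin 102.9° = 0.41488, so δ = +24.512°.
cos h₀ = −tan(-6.6°) tan(+24.512°) = 0.0528, h₀ = 1.5180 rad.
Bracket: h₀ sin ϕ sin δ + cos ϕ cos δ sin h₀ = 1.5180×-0.11494×0.41488 + 0.99337×0.90988×0.99861 = -0.072388 + 0.902591 = 0.830203.
Q̄ = (S_0/π) × [bracket] = (589/π) × 0.830203 = 155.65 W/m².
Ratio Q̄_A / Q̄_B = 162.74 / 155.65 = 1.046.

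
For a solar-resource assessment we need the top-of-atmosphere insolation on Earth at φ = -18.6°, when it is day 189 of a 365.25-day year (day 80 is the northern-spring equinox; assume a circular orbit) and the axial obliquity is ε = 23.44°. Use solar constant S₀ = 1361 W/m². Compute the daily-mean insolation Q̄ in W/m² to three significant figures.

Q̄ ≈ 301 W/m²

Solar longitude: λ_s = 360° × (189 − 80)/365.25 = 107.433°.
sin δ = sin 23.44° × sin 107.433° = 0.37952, so δ = +22.304°.
cos H₀ = −tan(-18.6°) tan(+22.304°) = 0.1380, H₀ = 1.4323 rad.
Bracket: H₀ sin φ sin δ + cos φ cos δ sin H₀ = 1.4323×-0.31896×0.37952 + 0.94777×0.92518×0.99043 = -0.173382 + 0.868466 = 0.695084.
Q̄ = (S₀/π) × [bracket] = (1361/π) × 0.695084 = 301.1 W/m².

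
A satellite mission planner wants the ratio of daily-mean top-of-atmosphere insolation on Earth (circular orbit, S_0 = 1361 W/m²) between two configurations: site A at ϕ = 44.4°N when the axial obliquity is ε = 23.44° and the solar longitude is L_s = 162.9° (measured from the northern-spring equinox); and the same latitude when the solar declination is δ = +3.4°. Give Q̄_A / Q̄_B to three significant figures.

— Configuration A (ϕ=+44.4°):
Solar declination: sin δ = sin ε · sin L_s = sin 23.44° × sin 162.9° = 0.11697, so δ = +6.717°.
cos h₀ = −tan(+44.4°) tan(+6.717°) = -0.1153, h₀ = 1.6864 rad.
Bracket: h₀ sin ϕ sin δ + cos ϕ cos δ sin h₀ = 1.6864×0.69966×0.11697 + 0.71447×0.99314×0.99333 = 0.138014 + 0.704836 = 0.842850.
Q̄ = (S_0/π) × [bracket] = (1361/π) × 0.842850 = 365.14 W/m².
— Configuration B (ϕ=+44.4°):
cos h₀ = −tan(+44.4°) tan(+3.400°) = -0.0582, h₀ = 1.6290 rad.
Bracket: h₀ sin ϕ sin δ + cos ϕ cos δ sin h₀ = 1.6290×0.69966×0.05931 + 0.71447×0.99824×0.99831 = 0.067598 + 0.712007 = 0.779605.
Q̄ = (S_0/π) × [bracket] = (1361/π) × 0.779605 = 337.74 W/m².
Ratio Q̄_A / Q̄_B = 365.14 / 337.74 = 1.081.

Q̄_A / Q̄_B ≈ 1.08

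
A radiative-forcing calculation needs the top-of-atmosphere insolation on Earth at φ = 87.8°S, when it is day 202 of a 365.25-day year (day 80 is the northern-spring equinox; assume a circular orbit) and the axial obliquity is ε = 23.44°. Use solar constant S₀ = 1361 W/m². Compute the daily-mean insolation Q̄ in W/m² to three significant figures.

Solar longitude: λ_s = 360° × (202 − 80)/365.25 = 120.246°.
sin δ = sin 23.44° × sin 120.246° = 0.34364, so δ = +20.099°.
cos H₀ = −tan(-87.8°) tan(+20.099°) = 9.5252 ≥ 1 ⇒ polar night, H₀ = 0 and Q̄ = 0.

Q̄ ≈ 0.00 W/m²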